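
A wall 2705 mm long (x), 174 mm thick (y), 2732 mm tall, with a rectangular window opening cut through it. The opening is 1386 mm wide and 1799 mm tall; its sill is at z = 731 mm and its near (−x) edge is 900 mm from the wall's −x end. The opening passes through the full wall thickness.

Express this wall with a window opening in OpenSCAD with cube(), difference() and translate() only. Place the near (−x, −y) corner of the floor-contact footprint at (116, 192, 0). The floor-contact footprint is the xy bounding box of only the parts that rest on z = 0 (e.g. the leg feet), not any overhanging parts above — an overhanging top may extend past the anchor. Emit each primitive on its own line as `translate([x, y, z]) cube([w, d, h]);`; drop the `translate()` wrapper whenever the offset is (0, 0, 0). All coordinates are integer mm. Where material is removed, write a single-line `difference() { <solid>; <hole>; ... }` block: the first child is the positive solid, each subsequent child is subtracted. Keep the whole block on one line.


difference() { translate([116, 192, 0]) cube([2705, 174, 2732]); translate([1016, 192, 731]) cube([1386, 174, 1799]); }


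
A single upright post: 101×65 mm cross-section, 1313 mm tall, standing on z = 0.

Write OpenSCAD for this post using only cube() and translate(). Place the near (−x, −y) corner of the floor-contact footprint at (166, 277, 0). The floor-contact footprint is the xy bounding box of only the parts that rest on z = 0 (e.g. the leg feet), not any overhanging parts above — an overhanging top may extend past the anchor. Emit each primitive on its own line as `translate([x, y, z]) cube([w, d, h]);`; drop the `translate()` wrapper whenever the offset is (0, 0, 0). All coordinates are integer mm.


translate([166, 277, 0]) cube([101, 65, 1313]);


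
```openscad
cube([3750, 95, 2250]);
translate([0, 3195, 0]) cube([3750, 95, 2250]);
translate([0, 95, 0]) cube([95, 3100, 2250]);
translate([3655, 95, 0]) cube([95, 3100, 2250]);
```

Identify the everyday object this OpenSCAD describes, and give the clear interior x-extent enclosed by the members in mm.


A house (or room) frame. The interior width is 3560 mm.

Four 2250 mm walls enclosing a rectangle with no floor or roof — a room or house frame. Outside width is 3750 mm and wall thickness is 95 mm, so the interior width is 3750 − 2 × 95 = 3560 mm.


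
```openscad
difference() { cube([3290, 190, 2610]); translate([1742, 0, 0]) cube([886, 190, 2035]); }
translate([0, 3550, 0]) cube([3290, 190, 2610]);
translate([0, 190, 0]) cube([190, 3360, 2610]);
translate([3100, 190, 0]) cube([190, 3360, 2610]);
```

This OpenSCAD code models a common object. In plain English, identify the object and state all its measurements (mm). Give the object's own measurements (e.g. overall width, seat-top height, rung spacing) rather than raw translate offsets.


A single room: four walls, each 2610 mm tall and 190 mm thick, enclosing an outside footprint 3290×3740 mm (x × y), no floor or roof. The front and back walls (−y and +y sides) run the full x-width; the side walls fit between their inner faces. A door opening 886 mm wide and 2035 mm tall is cut through the front wall from the floor up, its −x edge 1742 mm from the wall's −x end.


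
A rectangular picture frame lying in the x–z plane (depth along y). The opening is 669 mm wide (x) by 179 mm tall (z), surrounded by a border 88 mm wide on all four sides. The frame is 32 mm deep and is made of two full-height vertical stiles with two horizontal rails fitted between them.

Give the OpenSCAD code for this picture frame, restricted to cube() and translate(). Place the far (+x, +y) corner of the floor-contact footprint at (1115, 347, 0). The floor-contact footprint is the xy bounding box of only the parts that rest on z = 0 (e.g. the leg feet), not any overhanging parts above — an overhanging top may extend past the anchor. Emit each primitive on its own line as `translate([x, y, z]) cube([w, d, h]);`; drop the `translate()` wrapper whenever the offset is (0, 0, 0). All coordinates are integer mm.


translate([270, 315, 0]) cube([88, 32, 355]);
translate([1027, 315, 0]) cube([88, 32, 355]);
translate([358, 315, 0]) cube([669, 32, 88]);
translate([358, 315, 267]) cube([669, 32, 88]);


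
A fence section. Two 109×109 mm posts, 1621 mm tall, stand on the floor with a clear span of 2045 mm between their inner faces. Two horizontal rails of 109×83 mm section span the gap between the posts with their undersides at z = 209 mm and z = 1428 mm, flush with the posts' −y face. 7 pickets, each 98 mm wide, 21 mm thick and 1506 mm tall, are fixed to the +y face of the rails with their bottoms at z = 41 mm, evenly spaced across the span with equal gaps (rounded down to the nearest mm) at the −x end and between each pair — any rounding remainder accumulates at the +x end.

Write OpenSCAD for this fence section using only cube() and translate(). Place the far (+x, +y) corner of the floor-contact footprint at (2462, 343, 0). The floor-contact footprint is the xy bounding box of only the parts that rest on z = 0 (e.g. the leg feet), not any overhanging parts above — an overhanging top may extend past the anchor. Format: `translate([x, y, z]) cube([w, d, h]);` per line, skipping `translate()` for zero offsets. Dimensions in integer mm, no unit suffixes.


translate([199, 234, 0]) cube([109, 109, 1621]);
translate([2353, 234, 0]) cube([109, 109, 1621]);
translate([308, 234, 209]) cube([2045, 109, 83]);
translate([308, 234, 1428]) cube([2045, 109, 83]);
translate([477, 343, 41]) cube([98, 21, 1506]);
translate([744, 343, 41]) cube([98, 21, 1506]);
translate([1011, 343, 41]) cube([98, 21, 1506]);
translate([1278, 343, 41]) cube([98, 21, 1506]);
translate([1545, 343, 41]) cube([98, 21, 1506]);
translate([1812, 343, 41]) cube([98, 21, 1506]);
translate([2079, 343, 41]) cube([98, 21, 1506]);


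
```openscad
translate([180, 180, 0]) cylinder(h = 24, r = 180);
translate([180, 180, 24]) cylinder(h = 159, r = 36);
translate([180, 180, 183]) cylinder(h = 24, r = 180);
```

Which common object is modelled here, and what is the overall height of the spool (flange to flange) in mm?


A spool. The overall height is 207 mm.

Three coaxial cylinders, large–small–large — a spool. Two 24 mm flanges and a 159 mm core give 24 + 159 + 24 = 207 mm.


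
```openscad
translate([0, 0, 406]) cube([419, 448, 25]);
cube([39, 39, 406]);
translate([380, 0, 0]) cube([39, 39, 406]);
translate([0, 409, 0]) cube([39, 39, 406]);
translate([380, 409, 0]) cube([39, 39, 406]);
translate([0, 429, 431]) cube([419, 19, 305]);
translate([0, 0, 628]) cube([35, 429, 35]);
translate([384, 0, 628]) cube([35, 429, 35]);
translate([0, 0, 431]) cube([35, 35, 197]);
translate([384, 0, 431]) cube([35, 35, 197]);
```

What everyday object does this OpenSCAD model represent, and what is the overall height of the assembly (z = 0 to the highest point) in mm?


A chair. The overall height is 736 mm.

A slab on four corner posts with a tall panel at the back — a chair. The seat slab sits at z = 406 with thickness 25, and the 305 mm backrest starts at the seat top, so the overall height is 406 + 25 + 305 = 736 mm.


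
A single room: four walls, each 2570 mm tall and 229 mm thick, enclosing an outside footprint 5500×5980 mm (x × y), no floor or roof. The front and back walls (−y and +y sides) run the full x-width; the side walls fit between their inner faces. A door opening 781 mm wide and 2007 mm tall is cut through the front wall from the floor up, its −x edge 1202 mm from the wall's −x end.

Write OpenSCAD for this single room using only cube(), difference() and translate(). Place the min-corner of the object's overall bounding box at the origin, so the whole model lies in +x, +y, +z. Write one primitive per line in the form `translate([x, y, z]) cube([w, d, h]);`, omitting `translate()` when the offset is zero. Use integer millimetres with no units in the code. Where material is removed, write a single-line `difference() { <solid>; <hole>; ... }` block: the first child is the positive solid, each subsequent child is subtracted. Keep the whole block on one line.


difference() { cube([5500, 229, 2570]); translate([1202, 0, 0]) cube([781, 229, 2007]); }
translate([0, 5751, 0]) cube([5500, 229, 2570]);
translate([0, 229, 0]) cube([229, 5522, 2570]);
translate([5271, 229, 0]) cube([229, 5522, 2570]);


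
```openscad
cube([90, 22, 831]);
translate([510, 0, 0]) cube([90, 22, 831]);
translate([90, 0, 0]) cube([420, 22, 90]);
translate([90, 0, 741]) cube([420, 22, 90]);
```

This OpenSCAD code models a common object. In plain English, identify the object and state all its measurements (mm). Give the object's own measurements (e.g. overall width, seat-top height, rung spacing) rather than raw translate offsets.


A rectangular picture frame lying in the x–z plane (depth along y). The opening is 420 mm wide (x) by 651 mm tall (z), surrounded by a border 90 mm wide on all four sides. The frame is 22 mm deep and is made of two full-height vertical stiles with two horizontal rails fitted between them.


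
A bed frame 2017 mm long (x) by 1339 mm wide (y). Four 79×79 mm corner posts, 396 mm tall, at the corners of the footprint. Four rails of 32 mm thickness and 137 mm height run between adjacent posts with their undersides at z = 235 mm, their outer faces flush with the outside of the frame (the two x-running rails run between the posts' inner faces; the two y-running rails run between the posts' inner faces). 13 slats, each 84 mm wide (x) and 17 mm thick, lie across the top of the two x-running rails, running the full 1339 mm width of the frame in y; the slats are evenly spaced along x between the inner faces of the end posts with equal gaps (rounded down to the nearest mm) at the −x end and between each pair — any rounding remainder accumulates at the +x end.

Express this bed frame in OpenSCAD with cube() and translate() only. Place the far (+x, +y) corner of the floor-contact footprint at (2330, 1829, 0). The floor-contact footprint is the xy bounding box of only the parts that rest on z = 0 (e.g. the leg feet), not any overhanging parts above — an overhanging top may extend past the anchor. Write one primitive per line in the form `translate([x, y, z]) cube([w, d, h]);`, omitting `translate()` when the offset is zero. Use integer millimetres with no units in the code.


translate([313, 490, 0]) cube([79, 79, 396]);
translate([313, 1750, 0]) cube([79, 79, 396]);
translate([2251, 490, 0]) cube([79, 79, 396]);
translate([2251, 1750, 0]) cube([79, 79, 396]);
translate([392, 490, 235]) cube([1859, 32, 137]);
translate([392, 1797, 235]) cube([1859, 32, 137]);
translate([313, 569, 235]) cube([32, 1181, 137]);
translate([2298, 569, 235]) cube([32, 1181, 137]);
translate([446, 490, 372]) cube([84, 1339, 17]);
translate([584, 490, 372]) cube([84, 1339, 17]);
translate([722, 490, 372]) cube([84, 1339, 17]);
translate([860, 490, 372]) cube([84, 1339, 17]);
translate([998, 490, 372]) cube([84, 1339, 17]);
translate([1136, 490, 372]) cube([84, 1339, 17]);
translate([1274, 490, 372]) cube([84, 1339, 17]);
translate([1412, 490, 372]) cube([84, 1339, 17]);
translate([1550, 490, 372]) cube([84, 1339, 17]);
translate([1688, 490, 372]) cube([84, 1339, 17]);
translate([1826, 490, 372]) cube([84, 1339, 17]);
translate([1964, 490, 372]) cube([84, 1339, 17]);
translate([2102, 490, 372]) cube([84, 1339, 17]);


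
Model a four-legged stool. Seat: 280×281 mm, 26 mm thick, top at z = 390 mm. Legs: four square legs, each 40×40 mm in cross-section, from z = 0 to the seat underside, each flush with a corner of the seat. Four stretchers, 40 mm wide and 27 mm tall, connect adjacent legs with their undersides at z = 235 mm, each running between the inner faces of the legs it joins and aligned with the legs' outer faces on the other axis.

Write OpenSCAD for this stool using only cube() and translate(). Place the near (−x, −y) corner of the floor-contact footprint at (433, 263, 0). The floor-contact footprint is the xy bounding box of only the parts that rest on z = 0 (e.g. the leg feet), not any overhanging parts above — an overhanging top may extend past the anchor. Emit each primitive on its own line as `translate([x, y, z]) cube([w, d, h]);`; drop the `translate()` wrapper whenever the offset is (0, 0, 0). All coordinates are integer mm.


translate([433, 263, 364]) cube([280, 281, 26]);
translate([433, 263, 0]) cube([40, 40, 364]);
translate([673, 263, 0]) cube([40, 40, 364]);
translate([433, 504, 0]) cube([40, 40, 364]);
translate([673, 504, 0]) cube([40, 40, 364]);
translate([473, 263, 235]) cube([200, 40, 27]);
translate([473, 504, 235]) cube([200, 40, 27]);
translate([433, 303, 235]) cube([40, 201, 27]);
translate([673, 303, 235]) cube([40, 201, 27]);


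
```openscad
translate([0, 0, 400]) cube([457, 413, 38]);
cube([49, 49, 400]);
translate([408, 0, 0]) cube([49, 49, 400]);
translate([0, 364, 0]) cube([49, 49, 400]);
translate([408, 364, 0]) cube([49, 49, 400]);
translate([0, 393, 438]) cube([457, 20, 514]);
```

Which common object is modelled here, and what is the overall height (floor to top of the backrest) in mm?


A chair. The overall height is 952 mm.

A slab on four corner posts with a tall panel at the back — a chair. The seat slab sits at z = 400 with thickness 38, and the 514 mm backrest starts at the seat top, so the overall height is 400 + 38 + 514 = 952 mm.


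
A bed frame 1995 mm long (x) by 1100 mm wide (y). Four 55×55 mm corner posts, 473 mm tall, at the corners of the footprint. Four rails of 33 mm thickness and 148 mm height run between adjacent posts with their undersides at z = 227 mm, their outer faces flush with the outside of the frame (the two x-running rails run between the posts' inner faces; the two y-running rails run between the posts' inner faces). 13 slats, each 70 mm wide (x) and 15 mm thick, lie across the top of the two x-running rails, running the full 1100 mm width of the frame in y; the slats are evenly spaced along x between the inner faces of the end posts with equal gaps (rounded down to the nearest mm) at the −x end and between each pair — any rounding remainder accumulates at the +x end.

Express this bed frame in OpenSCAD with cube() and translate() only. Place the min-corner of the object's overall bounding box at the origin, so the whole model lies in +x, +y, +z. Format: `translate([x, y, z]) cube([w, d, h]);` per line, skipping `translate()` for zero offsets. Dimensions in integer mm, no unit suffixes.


// slat z = rail_z + rail_h = 227 + 148 = 375
// slat gap = ⌊(1885 − 13·70) / 14⌋ = 69
cube([55, 55, 473]);
translate([0, 1045, 0]) cube([55, 55, 473]);
translate([1940, 0, 0]) cube([55, 55, 473]);
translate([1940, 1045, 0]) cube([55, 55, 473]);
translate([55, 0, 227]) cube([1885, 33, 148]);
translate([55, 1067, 227]) cube([1885, 33, 148]);
translate([0, 55, 227]) cube([33, 990, 148]);
translate([1962, 55, 227]) cube([33, 990, 148]);
translate([124, 0, 375]) cube([70, 1100, 15]);
translate([263, 0, 375]) cube([70, 1100, 15]);
translate([402, 0, 375]) cube([70, 1100, 15]);
translate([541, 0, 375]) cube([70, 1100, 15]);
translate([680, 0, 375]) cube([70, 1100, 15]);
translate([819, 0, 375]) cube([70, 1100, 15]);
translate([958, 0, 375]) cube([70, 1100, 15]);
translate([1097, 0, 375]) cube([70, 1100, 15]);
translate([1236, 0, 375]) cube([70, 1100, 15]);
translate([1375, 0, 375]) cube([70, 1100, 15]);
translate([1514, 0, 375]) cube([70, 1100, 15]);
translate([1653, 0, 375]) cube([70, 1100, 15]);
translate([1792, 0, 375]) cube([70, 1100, 15]);


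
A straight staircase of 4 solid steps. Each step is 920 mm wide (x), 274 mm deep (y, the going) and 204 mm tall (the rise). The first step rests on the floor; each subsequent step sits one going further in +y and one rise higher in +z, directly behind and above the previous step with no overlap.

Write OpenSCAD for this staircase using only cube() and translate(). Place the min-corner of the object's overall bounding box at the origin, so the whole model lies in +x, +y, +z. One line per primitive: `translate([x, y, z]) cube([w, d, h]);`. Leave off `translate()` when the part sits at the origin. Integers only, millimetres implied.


cube([920, 274, 204]);
translate([0, 274, 204]) cube([920, 274, 204]);
translate([0, 548, 408]) cube([920, 274, 204]);
translate([0, 822, 612]) cube([920, 274, 204]);


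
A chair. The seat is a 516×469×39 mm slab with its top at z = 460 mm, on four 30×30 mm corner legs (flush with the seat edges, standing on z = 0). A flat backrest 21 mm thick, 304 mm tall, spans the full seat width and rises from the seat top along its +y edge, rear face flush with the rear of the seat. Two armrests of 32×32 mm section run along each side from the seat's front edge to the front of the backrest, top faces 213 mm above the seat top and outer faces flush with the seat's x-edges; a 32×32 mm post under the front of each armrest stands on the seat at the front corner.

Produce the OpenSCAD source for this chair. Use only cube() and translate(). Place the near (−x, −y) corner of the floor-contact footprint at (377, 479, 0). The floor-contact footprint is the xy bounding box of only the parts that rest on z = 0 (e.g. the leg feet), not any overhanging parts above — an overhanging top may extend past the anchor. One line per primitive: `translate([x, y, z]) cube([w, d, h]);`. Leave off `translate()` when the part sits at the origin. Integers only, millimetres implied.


translate([377, 479, 421]) cube([516, 469, 39]);
translate([377, 479, 0]) cube([30, 30, 421]);
translate([863, 479, 0]) cube([30, 30, 421]);
translate([377, 918, 0]) cube([30, 30, 421]);
translate([863, 918, 0]) cube([30, 30, 421]);
translate([377, 927, 460]) cube([516, 21, 304]);
translate([377, 479, 641]) cube([32, 448, 32]);
translate([861, 479, 641]) cube([32, 448, 32]);
translate([377, 479, 460]) cube([32, 32, 181]);
translate([861, 479, 460]) cube([32, 32, 181]);


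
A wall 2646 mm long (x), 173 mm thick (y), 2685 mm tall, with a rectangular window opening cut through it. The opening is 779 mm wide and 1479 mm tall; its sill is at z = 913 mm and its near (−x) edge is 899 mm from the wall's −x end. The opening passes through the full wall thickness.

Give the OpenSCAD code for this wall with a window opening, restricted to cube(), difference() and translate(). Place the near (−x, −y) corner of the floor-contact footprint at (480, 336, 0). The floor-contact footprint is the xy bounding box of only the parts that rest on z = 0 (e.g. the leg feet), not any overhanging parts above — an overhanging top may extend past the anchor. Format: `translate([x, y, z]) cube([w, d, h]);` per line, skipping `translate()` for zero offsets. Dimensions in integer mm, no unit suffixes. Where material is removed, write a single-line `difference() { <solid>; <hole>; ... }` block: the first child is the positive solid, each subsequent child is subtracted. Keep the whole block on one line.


difference() { translate([480, 336, 0]) cube([2646, 173, 2685]); translate([1379, 336, 913]) cube([779, 173, 1479]); }


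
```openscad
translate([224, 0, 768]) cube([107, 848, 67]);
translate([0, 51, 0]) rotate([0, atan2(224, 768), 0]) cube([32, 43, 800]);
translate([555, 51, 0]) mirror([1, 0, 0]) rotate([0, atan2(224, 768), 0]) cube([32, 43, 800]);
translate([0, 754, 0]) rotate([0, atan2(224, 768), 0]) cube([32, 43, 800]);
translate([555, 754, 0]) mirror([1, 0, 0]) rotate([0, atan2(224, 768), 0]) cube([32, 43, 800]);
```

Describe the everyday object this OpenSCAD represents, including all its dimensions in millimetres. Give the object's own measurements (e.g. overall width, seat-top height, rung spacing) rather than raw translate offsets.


A sawhorse. A 107×848×67 mm beam (x, y, z) sits on two A-frame leg pairs. Each pair is two raked legs of 32×43 mm section (43 mm along y) splaying symmetrically in x. Each leg rises 768 mm vertically over 224 mm of horizontal reach and is 800 mm long along its own axis. Every leg's outer bottom edge rests on the floor and its outer top edge meets a bottom edge of the beam — the left legs (tilting toward +x) meet the beam's −x bottom edge, the right legs (their mirror images, tilting toward −x) meet its +x bottom edge — so the leg tops tuck under the beam, the beam's underside is 768 mm above the floor, and the feet are 555 mm apart outside-to-outside with the beam centred between them. The two leg pairs are set in 51 mm from either end of the beam.


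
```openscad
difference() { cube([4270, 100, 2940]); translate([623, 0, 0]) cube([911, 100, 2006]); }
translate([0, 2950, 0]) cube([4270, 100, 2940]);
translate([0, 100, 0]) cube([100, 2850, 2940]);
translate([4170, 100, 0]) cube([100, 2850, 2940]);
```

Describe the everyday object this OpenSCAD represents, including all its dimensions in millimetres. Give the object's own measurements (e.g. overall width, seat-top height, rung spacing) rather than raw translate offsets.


A single room: four walls, each 2940 mm tall and 100 mm thick, enclosing an outside footprint 4270×3050 mm (x × y), no floor or roof. The front and back walls (−y and +y sides) run the full x-width; the side walls fit between their inner faces. A door opening 911 mm wide and 2006 mm tall is cut through the front wall from the floor up, its −x edge 623 mm from the wall's −x end.


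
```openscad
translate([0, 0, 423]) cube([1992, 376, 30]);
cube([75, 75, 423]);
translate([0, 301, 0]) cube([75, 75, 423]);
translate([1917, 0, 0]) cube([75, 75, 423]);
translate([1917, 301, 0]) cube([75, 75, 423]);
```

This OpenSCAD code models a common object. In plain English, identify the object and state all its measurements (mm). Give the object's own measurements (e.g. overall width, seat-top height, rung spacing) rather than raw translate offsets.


A bench: a 1992×376 mm seat slab, 30 mm thick, top at z = 453 mm, on four 75×75 mm square legs flush with the seat corners and standing on z = 0.


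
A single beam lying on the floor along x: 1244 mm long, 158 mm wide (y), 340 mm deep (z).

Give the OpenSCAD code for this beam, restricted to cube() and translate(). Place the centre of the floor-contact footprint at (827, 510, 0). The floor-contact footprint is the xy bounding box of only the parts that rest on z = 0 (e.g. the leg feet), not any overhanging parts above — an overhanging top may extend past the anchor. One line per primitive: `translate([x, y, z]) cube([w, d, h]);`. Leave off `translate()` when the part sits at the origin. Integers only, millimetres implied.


translate([205, 431, 0]) cube([1244, 158, 340]);


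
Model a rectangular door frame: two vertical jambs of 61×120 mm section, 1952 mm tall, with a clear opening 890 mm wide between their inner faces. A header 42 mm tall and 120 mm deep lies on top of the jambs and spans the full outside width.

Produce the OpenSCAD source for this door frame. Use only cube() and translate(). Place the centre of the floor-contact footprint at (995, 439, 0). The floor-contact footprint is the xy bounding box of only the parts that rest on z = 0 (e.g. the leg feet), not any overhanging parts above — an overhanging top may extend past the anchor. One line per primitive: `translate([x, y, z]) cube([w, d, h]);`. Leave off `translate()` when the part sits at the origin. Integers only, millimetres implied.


translate([489, 379, 0]) cube([61, 120, 1952]);
translate([1440, 379, 0]) cube([61, 120, 1952]);
translate([489, 379, 1952]) cube([1012, 120, 42]);


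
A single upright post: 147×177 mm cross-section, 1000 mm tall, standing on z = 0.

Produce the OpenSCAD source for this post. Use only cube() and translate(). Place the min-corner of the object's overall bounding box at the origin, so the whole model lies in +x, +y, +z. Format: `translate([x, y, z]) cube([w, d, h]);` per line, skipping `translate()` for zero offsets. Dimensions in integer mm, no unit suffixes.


cube([147, 177, 1000]);


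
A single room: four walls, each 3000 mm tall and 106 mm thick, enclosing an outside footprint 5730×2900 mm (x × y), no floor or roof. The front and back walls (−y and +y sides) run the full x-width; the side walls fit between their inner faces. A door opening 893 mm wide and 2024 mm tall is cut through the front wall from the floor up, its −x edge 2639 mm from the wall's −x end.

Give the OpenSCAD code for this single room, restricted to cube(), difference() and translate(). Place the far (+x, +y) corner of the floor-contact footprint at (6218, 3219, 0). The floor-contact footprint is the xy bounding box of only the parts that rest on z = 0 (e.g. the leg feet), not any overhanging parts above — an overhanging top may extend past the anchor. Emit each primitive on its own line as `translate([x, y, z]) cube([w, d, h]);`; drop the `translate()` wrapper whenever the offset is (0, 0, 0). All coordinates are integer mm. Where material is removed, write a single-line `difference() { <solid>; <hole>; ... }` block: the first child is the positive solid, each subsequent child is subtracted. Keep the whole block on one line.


difference() { translate([488, 319, 0]) cube([5730, 106, 3000]); translate([3127, 319, 0]) cube([893, 106, 2024]); }
translate([488, 3113, 0]) cube([5730, 106, 3000]);
translate([488, 425, 0]) cube([106, 2688, 3000]);
translate([6112, 425, 0]) cube([106, 2688, 3000]);


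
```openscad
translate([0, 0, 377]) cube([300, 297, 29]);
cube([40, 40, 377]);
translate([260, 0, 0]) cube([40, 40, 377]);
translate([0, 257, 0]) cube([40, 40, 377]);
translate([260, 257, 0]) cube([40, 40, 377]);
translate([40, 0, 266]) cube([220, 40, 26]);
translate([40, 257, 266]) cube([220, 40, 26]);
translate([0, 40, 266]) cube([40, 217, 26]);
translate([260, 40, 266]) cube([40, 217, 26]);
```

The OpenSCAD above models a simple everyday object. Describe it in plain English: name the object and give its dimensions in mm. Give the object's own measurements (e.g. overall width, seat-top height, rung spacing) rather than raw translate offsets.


A simple wooden stool: a rectangular seat 300 mm (x) by 297 mm (y), 29 mm thick, top face at z = 406 mm, on four square legs, each 40×40 mm in cross-section. The legs rest on z = 0, each flush with a corner of the seat. Four stretchers, 40 mm wide and 26 mm tall, connect adjacent legs with their undersides at z = 266 mm, each running between the inner faces of the legs it joins and aligned with the legs' outer faces on the other axis.


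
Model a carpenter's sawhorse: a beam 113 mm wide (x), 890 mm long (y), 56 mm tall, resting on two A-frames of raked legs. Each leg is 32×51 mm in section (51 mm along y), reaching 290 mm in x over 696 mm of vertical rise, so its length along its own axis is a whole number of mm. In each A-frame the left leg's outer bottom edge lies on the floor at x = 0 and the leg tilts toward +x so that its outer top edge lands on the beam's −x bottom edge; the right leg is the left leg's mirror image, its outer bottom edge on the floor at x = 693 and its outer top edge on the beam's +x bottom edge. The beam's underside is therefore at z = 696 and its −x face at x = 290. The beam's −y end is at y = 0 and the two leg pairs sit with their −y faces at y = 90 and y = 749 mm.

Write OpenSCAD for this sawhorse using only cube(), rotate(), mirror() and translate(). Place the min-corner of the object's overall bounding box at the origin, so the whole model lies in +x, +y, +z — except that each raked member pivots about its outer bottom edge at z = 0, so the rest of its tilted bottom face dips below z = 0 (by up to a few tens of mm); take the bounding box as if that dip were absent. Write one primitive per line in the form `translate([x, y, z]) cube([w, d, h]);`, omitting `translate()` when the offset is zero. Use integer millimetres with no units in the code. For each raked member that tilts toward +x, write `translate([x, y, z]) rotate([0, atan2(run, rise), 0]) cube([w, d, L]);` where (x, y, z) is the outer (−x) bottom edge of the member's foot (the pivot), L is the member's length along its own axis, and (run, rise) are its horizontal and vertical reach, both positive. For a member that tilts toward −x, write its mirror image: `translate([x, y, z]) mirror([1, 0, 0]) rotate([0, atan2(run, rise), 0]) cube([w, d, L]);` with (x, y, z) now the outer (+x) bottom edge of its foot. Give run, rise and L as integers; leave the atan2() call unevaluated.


// leg length = √(290² + 696²) = 754
// right-leg outer foot x = 2·290 + 113 = 693
// beam min-corner = (290, 0, 696)
translate([290, 0, 696]) cube([113, 890, 56]);
translate([0, 90, 0]) rotate([0, atan2(290, 696), 0]) cube([32, 51, 754]);
translate([693, 90, 0]) mirror([1, 0, 0]) rotate([0, atan2(290, 696), 0]) cube([32, 51, 754]);
translate([0, 749, 0]) rotate([0, atan2(290, 696), 0]) cube([32, 51, 754]);
translate([693, 749, 0]) mirror([1, 0, 0]) rotate([0, atan2(290, 696), 0]) cube([32, 51, 754]);


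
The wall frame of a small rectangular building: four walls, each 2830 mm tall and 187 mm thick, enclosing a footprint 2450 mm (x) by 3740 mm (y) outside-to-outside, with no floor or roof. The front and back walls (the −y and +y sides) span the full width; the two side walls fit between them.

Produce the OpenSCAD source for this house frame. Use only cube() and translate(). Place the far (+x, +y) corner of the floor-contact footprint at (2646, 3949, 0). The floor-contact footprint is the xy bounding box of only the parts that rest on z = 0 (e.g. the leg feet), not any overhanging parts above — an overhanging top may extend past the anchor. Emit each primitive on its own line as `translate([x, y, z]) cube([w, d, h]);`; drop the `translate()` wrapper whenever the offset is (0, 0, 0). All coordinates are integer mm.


translate([196, 209, 0]) cube([2450, 187, 2830]);
translate([196, 3762, 0]) cube([2450, 187, 2830]);
translate([196, 396, 0]) cube([187, 3366, 2830]);
translate([2459, 396, 0]) cube([187, 3366, 2830]);


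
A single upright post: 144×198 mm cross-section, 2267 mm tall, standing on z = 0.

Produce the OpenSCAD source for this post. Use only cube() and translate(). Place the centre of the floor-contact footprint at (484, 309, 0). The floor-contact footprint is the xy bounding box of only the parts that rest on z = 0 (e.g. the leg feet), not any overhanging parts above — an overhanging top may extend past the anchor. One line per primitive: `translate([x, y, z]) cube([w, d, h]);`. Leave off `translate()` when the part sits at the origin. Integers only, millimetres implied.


translate([412, 210, 0]) cube([144, 198, 2267]);


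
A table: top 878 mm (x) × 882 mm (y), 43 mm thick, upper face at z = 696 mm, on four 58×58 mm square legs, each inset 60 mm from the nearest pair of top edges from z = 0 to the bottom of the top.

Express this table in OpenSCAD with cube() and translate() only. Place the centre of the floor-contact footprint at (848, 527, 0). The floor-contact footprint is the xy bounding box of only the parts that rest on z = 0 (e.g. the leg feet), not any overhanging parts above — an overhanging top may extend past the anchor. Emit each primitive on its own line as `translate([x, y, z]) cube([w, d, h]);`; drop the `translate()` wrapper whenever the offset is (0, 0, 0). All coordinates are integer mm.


translate([409, 86, 653]) cube([878, 882, 43]);
translate([469, 146, 0]) cube([58, 58, 653]);
translate([1169, 146, 0]) cube([58, 58, 653]);
translate([469, 850, 0]) cube([58, 58, 653]);
translate([1169, 850, 0]) cube([58, 58, 653]);


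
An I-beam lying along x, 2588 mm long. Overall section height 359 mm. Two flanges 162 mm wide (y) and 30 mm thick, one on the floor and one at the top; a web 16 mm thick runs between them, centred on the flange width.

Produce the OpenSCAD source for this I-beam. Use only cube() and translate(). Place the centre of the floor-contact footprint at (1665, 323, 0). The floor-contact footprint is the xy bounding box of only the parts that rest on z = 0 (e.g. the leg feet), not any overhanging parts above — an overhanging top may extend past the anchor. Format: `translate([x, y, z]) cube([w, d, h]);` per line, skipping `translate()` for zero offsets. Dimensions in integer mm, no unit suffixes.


translate([371, 242, 0]) cube([2588, 162, 30]);
translate([371, 315, 30]) cube([2588, 16, 299]);
translate([371, 242, 329]) cube([2588, 162, 30]);


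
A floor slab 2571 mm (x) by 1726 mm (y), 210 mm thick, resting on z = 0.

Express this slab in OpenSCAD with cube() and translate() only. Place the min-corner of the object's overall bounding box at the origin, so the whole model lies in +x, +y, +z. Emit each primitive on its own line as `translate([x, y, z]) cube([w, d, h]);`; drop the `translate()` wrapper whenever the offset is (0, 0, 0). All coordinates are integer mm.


cube([2571, 1726, 210]);


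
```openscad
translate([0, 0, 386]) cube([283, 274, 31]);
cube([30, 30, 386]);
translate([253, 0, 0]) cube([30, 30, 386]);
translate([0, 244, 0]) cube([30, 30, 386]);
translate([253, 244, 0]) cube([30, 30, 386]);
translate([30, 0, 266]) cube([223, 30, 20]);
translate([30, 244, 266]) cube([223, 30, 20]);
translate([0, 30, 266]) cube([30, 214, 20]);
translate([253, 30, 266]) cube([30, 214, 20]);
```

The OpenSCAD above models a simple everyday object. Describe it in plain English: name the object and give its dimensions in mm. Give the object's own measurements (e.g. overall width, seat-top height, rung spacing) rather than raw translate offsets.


A four-legged stool. The seat is a 283×274×31 mm slab whose top surface is at z = 417 mm; four square legs, each 30×30 mm in cross-section, run from the floor (z = 0) to the underside of the seat, each flush with a corner of the seat. Four stretchers, 30 mm wide and 20 mm tall, connect adjacent legs with their undersides at z = 266 mm, each running between the inner faces of the legs it joins and aligned with the legs' outer faces on the other axis.


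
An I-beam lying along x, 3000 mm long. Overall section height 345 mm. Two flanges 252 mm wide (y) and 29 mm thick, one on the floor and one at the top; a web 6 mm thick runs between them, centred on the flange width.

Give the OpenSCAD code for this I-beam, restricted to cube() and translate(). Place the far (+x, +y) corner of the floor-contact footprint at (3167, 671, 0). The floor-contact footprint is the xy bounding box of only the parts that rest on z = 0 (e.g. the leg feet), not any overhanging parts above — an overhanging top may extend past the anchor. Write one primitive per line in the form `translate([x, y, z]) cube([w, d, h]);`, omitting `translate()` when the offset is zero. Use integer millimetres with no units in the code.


translate([167, 419, 0]) cube([3000, 252, 29]);
translate([167, 542, 29]) cube([3000, 6, 287]);
translate([167, 419, 316]) cube([3000, 252, 29]);


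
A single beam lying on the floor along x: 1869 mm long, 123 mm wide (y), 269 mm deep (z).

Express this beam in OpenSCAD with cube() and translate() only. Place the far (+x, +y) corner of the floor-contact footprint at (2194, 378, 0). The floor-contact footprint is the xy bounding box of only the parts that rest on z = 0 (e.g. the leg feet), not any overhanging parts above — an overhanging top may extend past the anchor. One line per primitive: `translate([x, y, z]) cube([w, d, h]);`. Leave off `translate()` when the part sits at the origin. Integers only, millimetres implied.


translate([325, 255, 0]) cube([1869, 123, 269]);


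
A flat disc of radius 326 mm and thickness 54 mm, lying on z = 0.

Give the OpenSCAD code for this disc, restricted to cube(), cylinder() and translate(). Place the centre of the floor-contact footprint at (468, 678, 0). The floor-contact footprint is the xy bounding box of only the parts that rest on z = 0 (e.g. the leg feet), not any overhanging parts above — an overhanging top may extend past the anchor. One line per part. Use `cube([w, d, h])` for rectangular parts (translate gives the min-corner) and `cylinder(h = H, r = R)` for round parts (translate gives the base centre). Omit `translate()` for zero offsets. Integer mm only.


translate([468, 678, 0]) cylinder(h = 54, r = 326);


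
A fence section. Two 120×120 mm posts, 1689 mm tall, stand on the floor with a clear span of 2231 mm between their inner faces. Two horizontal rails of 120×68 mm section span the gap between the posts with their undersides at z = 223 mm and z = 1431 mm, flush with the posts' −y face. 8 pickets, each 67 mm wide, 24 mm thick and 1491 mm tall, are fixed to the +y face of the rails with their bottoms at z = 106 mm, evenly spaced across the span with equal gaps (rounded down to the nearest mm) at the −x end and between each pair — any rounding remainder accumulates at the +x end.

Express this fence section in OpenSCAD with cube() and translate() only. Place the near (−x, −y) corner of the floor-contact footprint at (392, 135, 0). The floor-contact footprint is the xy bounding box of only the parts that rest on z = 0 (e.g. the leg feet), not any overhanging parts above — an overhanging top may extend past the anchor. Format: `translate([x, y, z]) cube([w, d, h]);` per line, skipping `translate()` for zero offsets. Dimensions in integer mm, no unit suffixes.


translate([392, 135, 0]) cube([120, 120, 1689]);
translate([2743, 135, 0]) cube([120, 120, 1689]);
translate([512, 135, 223]) cube([2231, 120, 68]);
translate([512, 135, 1431]) cube([2231, 120, 68]);
translate([700, 255, 106]) cube([67, 24, 1491]);
translate([955, 255, 106]) cube([67, 24, 1491]);
translate([1210, 255, 106]) cube([67, 24, 1491]);
translate([1465, 255, 106]) cube([67, 24, 1491]);
translate([1720, 255, 106]) cube([67, 24, 1491]);
translate([1975, 255, 106]) cube([67, 24, 1491]);
translate([2230, 255, 106]) cube([67, 24, 1491]);
translate([2485, 255, 106]) cube([67, 24, 1491]);


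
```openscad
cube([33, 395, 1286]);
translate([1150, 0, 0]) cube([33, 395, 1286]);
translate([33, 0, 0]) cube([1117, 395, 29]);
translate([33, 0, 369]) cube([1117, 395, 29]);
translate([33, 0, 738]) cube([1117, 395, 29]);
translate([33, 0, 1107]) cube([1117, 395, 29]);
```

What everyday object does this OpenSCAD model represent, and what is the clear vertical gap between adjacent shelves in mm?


A bookshelf. The clear shelf gap is 340 mm.

Two tall side panels with 4 horizontal boards between them — a bookshelf. The first two shelf undersides are at z = 0 and z = 369; with shelf thickness 29, the clear gap is 369 − 0 − 29 = 340 mm.


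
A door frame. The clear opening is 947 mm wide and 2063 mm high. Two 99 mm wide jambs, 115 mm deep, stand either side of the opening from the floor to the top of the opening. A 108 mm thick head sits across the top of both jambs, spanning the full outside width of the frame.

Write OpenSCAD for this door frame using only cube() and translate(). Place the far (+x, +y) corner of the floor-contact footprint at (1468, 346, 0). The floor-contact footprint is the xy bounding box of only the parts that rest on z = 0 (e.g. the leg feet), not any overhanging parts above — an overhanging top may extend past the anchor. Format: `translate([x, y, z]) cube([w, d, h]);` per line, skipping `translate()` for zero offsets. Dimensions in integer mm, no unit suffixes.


translate([323, 231, 0]) cube([99, 115, 2063]);
translate([1369, 231, 0]) cube([99, 115, 2063]);
translate([323, 231, 2063]) cube([1145, 115, 108]);


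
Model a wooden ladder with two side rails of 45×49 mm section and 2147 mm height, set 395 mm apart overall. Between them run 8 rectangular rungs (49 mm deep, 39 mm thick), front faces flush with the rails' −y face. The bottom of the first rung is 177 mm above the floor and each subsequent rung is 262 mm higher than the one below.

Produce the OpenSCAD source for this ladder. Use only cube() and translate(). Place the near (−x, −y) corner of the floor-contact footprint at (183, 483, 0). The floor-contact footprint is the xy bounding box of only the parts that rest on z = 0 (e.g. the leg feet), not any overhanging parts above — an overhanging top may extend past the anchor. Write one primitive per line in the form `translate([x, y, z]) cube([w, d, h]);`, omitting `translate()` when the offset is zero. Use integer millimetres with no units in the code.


// rung span = 395 - 2*45 = 305
// rung[k] z = 177 + k*262
translate([183, 483, 0]) cube([45, 49, 2147]);
translate([533, 483, 0]) cube([45, 49, 2147]);
translate([228, 483, 177]) cube([305, 49, 39]);
translate([228, 483, 439]) cube([305, 49, 39]);
translate([228, 483, 701]) cube([305, 49, 39]);
translate([228, 483, 963]) cube([305, 49, 39]);
translate([228, 483, 1225]) cube([305, 49, 39]);
translate([228, 483, 1487]) cube([305, 49, 39]);
translate([228, 483, 1749]) cube([305, 49, 39]);
translate([228, 483, 2011]) cube([305, 49, 39]);
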